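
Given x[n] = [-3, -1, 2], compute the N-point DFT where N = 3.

X[k] = Σ(n=0 to 2) x[n] · ω_3^(nk)
where ω_3 = e^(-2πi/3)

Computing each X[k]:
X[0] = -2
X[1] = -3.5000+2.5981i
X[2] = -3.5000-2.5981i

X = [-2, -3.5000+2.5981i, -3.5000-2.5981i]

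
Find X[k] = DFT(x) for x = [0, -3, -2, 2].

X[k] = Σ(n=0 to 3) x[n] · ω_4^(nk)
where ω_4 = e^(-2πi/4)

Computing each X[k]:
X[0] = -3
X[1] = 2+5i
X[2] = -1
X[3] = 2-5i

X = [-3, 2+5i, -1, 2-5i]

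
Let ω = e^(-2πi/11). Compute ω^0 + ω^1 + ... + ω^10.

Sum of all nth roots of unity equals 0 for n > 1 (geometric series with r ≠ 1).

0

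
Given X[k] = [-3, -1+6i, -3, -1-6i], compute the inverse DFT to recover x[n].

x[n] = (1/4) Σ(k=0 to 3) X[k] · e^(2πikn/4)

Computing each x[n]:
x[0] = -2
x[1] = -3
x[2] = -1
x[3] = 3

x = [-2, -3, -1, 3]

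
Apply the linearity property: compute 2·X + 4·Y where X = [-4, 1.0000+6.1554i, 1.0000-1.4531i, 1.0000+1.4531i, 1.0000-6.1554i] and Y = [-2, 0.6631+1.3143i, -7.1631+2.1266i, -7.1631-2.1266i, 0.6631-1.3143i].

By linearity: DFT(2x + 4y) = 2·DFT(x) + 4·DFT(y)
= 2·[-4, 1.0000+6.1554i, 1.0000-1.4531i, 1.0000+1.4531i, 1.0000-6.1554i] + 4·[-2, 0.6631+1.3143i, -7.1631+2.1266i, -7.1631-2.1266i, 0.6631-1.3143i]

Computing element-wise:
Z[0] = 2·(-4) + 4·(-2) = -16
Z[1] = 2·(1.0000+6.1554i) + 4·(0.6631+1.3143i) = 4.6524+17.5680i
Z[2] = 2·(1.0000-1.4531i) + 4·(-7.1631+2.1266i) = -26.6524+5.6002i
Z[3] = 2·(1.0000+1.4531i) + 4·(-7.1631-2.1266i) = -26.6524-5.6002i
Z[4] = 2·(1.0000-6.1554i) + 4·(0.6631-1.3143i) = 4.6524-17.5680i

DFT(2x + 4y) = 2·X + 4·Y = [-16, 4.6524+17.5680i, -26.6524+5.6002i, -26.6524-5.6002i, 4.6524-17.5680i]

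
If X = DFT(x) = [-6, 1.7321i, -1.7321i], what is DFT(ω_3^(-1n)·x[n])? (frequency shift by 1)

Modulation property: DFT(ω_3^(-1n)·x[n]) = X[(k-1) mod 3], so circularly shift X by 1 positions.

X[k-1] = [-1.7321i, -6, 1.7321i]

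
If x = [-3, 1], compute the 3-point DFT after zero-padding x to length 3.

Original 2-point DFT: [-2, -4]
Zero-padded 3-point DFT provides frequency interpolation.

DFT_3([x, 0, ...]) = [-2, -3.5000-0.8660i, -3.5000+0.8660i]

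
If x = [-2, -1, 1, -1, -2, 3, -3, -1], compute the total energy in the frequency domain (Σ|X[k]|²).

Parseval: Σ|x[n]|² = (1/N)Σ|X[k]|², so Σ|X[k]|² = N·Σ|x[n]|² = 8·30.0000

Σ|X[k]|² = N·Σ|x[n]|² = 8·30.0000 = 240.0000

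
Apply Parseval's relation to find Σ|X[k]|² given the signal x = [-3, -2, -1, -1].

Parseval: Σ|x[n]|² = (1/N)Σ|X[k]|², so Σ|X[k]|² = N·Σ|x[n]|² = 4·15.0000

Σ|X[k]|² = N·Σ|x[n]|² = 4·15.0000 = 60.0000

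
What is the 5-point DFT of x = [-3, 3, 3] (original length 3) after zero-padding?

Original 3-point DFT: [3, -6, -6]
Zero-padded 5-point DFT provides frequency interpolation.

DFT_5([x, 0, ...]) = [3, -4.5000-4.6165i, -4.5000+1.0898i, -4.5000-1.0898i, -4.5000+4.6165i]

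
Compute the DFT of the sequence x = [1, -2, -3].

X[k] = Σ(n=0 to 2) x[n] · ω_3^(nk)
where ω_3 = e^(-2πi/3)

Computing each X[k]:
X[0] = -4
X[1] = 3.5000-0.8660i
X[2] = 3.5000+0.8660i

X = [-4, 3.5000-0.8660i, 3.5000+0.8660i]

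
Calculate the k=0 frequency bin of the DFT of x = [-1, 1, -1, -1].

X[0] = Σ(n=0 to 3) x[n] · ω_4^0 = Σ x[n]
= (-1) + (1) + (-1) + (-1)

X[0] = -2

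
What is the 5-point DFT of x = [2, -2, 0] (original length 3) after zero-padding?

Original 3-point DFT: [0, 3.0000+1.7321i, 3.0000-1.7321i]
Zero-padded 5-point DFT provides frequency interpolation.

DFT_5([x, 0, ...]) = [0, 1.3820+1.9021i, 3.6180+1.1756i, 3.6180-1.1756i, 1.3820-1.9021i]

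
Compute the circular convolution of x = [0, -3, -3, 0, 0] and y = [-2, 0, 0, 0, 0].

(x ⊛ y)[n] = Σ(m=0 to 4) x[m] · y[(n-m) mod 5]

Computing each output sample:
(x ⊛ y)[0] = 0
(x ⊛ y)[1] = 6
(x ⊛ y)[2] = 6
(x ⊛ y)[3] = 0
(x ⊛ y)[4] = 0

x ⊛ y = [0, 6, 6, 0, 0]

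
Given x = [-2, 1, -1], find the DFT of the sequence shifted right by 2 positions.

Time shift by 2: X_shifted[k] = ω_3^(2k) · X[k]
Shifted x = [1, -1, -2]

DFT(x[n-2]) = [-2, 2.5000-0.8660i, 2.5000+0.8660i]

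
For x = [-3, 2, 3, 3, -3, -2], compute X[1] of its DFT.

X[1] = Σ(n=0 to 5) x[n] · ω_6^(1n) where ω_6 = e^(-2πi/6)
= (-3)·ω_6^0 + (2)·ω_6^1 + (3)·ω_6^2 + (3)·ω_6^3 + (-3)·ω_6^4 + (-2)·ω_6^5

X[1] = -6.0000-8.6603i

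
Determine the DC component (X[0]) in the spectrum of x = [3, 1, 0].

X[0] = Σ(n=0 to 2) x[n] · ω_3^0 = Σ x[n]
= (3) + (1) + (0)

X[0] = 4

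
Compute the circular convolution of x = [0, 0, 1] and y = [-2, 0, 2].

(x ⊛ y)[n] = Σ(m=0 to 2) x[m] · y[(n-m) mod 3]

Computing each output sample:
(x ⊛ y)[0] = 0
(x ⊛ y)[1] = 2
(x ⊛ y)[2] = -2

x ⊛ y = [0, 2, -2]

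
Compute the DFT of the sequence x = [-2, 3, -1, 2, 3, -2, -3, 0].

X[k] = Σ(n=0 to 7) x[n] · ω_8^(nk)
where ω_8 = e^(-2πi/8)

Computing each X[k]:
X[0] = 0
X[1] = -2.8787-6.9497i
X[2] = 5+1i
X[3] = -7.1213-2.9497i
X[4] = -6
X[5] = -7.1213+2.9497i
X[6] = 5-1i
X[7] = -2.8787+6.9497i

X = [0, -2.8787-6.9497i, 5+1i, -7.1213-2.9497i, -6, -7.1213+2.9497i, 5-1i, -2.8787+6.9497i]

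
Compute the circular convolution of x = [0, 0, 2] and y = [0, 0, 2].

(x ⊛ y)[n] = Σ(m=0 to 2) x[m] · y[(n-m) mod 3]

Computing each output sample:
(x ⊛ y)[0] = 0
(x ⊛ y)[1] = 4
(x ⊛ y)[2] = 0

x ⊛ y = [0, 4, 0]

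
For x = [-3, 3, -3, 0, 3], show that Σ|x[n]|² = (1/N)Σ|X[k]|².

Time domain:
Σ|x[n]|² = |-3|² + |3|² + |-3|² + |0|² + |3|² = 36.0000

Frequency domain:
(1/5)Σ|X[k]|² = (1/5)(|0|² + |1.2812+1.7634i|² + |-8.7812-2.8532i|² + |-8.7812+2.8532i|² + |1.2812-1.7634i|²) = (1/5)·180.0000 = 36.0000

Both sides agree, confirming Parseval's theorem.

Σ|x[n]|² = (1/N)Σ|X[k]|² = 36.0000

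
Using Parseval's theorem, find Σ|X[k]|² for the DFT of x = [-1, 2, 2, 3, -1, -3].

Parseval: Σ|x[n]|² = (1/N)Σ|X[k]|², so Σ|X[k]|² = N·Σ|x[n]|² = 6·28.0000

Σ|X[k]|² = N·Σ|x[n]|² = 6·28.0000 = 168.0000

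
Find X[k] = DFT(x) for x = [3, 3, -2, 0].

X[k] = Σ(n=0 to 3) x[n] · ω_4^(nk)
where ω_4 = e^(-2πi/4)

Computing each X[k]:
X[0] = 4
X[1] = 5-3i
X[2] = -2
X[3] = 5+3i

X = [4, 5-3i, -2, 5+3i]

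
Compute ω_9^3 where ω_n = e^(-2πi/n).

ω_9^3 = e^(-2πi·3/9)
= cos(-2π·3/9) + i·sin(-2π·3/9)
= cos(-6π/9) + i·sin(-6π/9)

ω_9^3 = cos(-6π/9) + i·sin(-6π/9) = -0.5000-0.8660i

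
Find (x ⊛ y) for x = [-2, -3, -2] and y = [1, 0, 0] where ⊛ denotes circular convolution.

(x ⊛ y)[n] = Σ(m=0 to 2) x[m] · y[(n-m) mod 3]

Computing each output sample:
(x ⊛ y)[0] = -2
(x ⊛ y)[1] = -3
(x ⊛ y)[2] = -2

x ⊛ y = [-2, -3, -2]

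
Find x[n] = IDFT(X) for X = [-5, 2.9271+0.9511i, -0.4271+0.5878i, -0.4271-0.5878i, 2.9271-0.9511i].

x[n] = (1/5) Σ(k=0 to 4) X[k] · e^(2πikn/5)

Computing each x[n]:
x[0] = 0
x[1] = -1
x[2] = -2
x[3] = -2
x[4] = 0

x = [0, -1, -2, -2, 0]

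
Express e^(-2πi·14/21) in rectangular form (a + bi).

ω_21^14 = e^(-2πi·14/21)
= cos(-2π·14/21) + i·sin(-2π·14/21)
= cos(-28π/21) + i·sin(-28π/21)

ω_21^14 = cos(-28π/21) + i·sin(-28π/21) = -0.5000+0.8660i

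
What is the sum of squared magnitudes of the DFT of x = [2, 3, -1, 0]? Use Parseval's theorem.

Parseval: Σ|x[n]|² = (1/N)Σ|X[k]|², so Σ|X[k]|² = N·Σ|x[n]|² = 4·14.0000

Σ|X[k]|² = N·Σ|x[n]|² = 4·14.0000 = 56.0000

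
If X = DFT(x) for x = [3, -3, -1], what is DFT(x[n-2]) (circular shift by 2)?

Time shift by 2: X_shifted[k] = ω_3^(2k) · X[k]
Shifted x = [-3, -1, 3]

DFT(x[n-2]) = [-1, -4.0000+3.4641i, -4.0000-3.4641i]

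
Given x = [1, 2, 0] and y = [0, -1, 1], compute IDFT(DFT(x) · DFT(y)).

(x ⊛ y)[n] = Σ(m=0 to 2) x[m] · y[(n-m) mod 3]

Computing each output sample:
(x ⊛ y)[0] = 2
(x ⊛ y)[1] = -1
(x ⊛ y)[2] = -1

x ⊛ y = [2, -1, -1]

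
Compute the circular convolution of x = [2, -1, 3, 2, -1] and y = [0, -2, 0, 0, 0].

(x ⊛ y)[n] = Σ(m=0 to 4) x[m] · y[(n-m) mod 5]

Computing each output sample:
(x ⊛ y)[0] = 2
(x ⊛ y)[1] = -4
(x ⊛ y)[2] = 2
(x ⊛ y)[3] = -6
(x ⊛ y)[4] = -4

x ⊛ y = [2, -4, 2, -6, -4]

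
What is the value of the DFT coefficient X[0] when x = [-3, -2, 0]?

X[0] = Σ(n=0 to 2) x[n] · ω_3^0 = Σ x[n]
= (-3) + (-2) + (0)

X[0] = -5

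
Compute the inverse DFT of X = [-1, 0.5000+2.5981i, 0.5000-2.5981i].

x[n] = (1/3) Σ(k=0 to 2) X[k] · e^(2πikn/3)

Computing each x[n]:
x[0] = 0
x[1] = -2
x[2] = 1

x = [0, -2, 1]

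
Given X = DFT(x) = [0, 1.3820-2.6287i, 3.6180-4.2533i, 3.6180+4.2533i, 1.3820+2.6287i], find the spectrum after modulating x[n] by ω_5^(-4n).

Modulation property: DFT(ω_5^(-4n)·x[n]) = X[(k-4) mod 5], so circularly shift X by 4 positions.

X[k-4] = [1.3820-2.6287i, 3.6180-4.2533i, 3.6180+4.2533i, 1.3820+2.6287i, 0]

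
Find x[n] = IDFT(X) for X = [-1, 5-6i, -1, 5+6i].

x[n] = (1/4) Σ(k=0 to 3) X[k] · e^(2πikn/4)

Computing each x[n]:
x[0] = 2
x[1] = 3
x[2] = -3
x[3] = -3

x = [2, 3, -3, -3]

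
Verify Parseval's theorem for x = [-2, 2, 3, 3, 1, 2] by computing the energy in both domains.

Time domain:
Σ|x[n]|² = |-2|² + |2|² + |3|² + |3|² + |1|² + |2|² = 31.0000

Frequency domain:
(1/6)Σ|X[k]|² = (1/6)(|9|² + |-5.0000-1.7321i|² + |-3.0000+1.7321i|² + |-5|² + |-3.0000-1.7321i|² + |-5.0000+1.7321i|²) = (1/6)·186.0000 = 31.0000

Both sides agree, confirming Parseval's theorem.

Σ|x[n]|² = (1/N)Σ|X[k]|² = 31.0000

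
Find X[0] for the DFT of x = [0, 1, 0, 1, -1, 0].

X[0] = Σ(n=0 to 5) x[n] · ω_6^0 = Σ x[n]
= (0) + (1) + (0) + (1) + (-1) + (0)

X[0] = 1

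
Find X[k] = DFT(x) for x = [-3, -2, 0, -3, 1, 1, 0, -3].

X[k] = Σ(n=0 to 7) x[n] · ω_8^(nk)
where ω_8 = e^(-2πi/8)

Computing each X[k]:
X[0] = -9
X[1] = -6.1213+2.1213i
X[2] = -2-5i
X[3] = -1.8787+2.1213i
X[4] = 5
X[5] = -1.8787-2.1213i
X[6] = -2+5i
X[7] = -6.1213-2.1213i

X = [-9, -6.1213+2.1213i, -2-5i, -1.8787+2.1213i, 5, -1.8787-2.1213i, -2+5i, -6.1213-2.1213i]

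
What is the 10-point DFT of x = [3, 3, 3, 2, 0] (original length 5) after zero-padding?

Original 5-point DFT: [11, -0.1180-3.4410i, 2.1180-0.8123i, 2.1180+0.8123i, -0.1180+3.4410i]
Zero-padded 10-point DFT provides frequency interpolation.

DFT_10([x, 0, ...]) = [11, 5.7361-6.5186i, -0.1180-3.4410i, 1.2639+0.0858i, 2.1180-0.8123i, 1, 2.1180+0.8123i, 1.2639-0.0858i, -0.1180+3.4410i, 5.7361+6.5186i]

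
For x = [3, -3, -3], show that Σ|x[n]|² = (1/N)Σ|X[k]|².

Time domain:
Σ|x[n]|² = |3|² + |-3|² + |-3|² = 27.0000

Frequency domain:
(1/3)Σ|X[k]|² = (1/3)(|-3|² + |6|² + |6|²) = (1/3)·81.0000 = 27.0000

Both sides agree, confirming Parseval's theorem.

Σ|x[n]|² = (1/N)Σ|X[k]|² = 27.0000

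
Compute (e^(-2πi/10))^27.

Since ω_10^10 = 1, powers reduce modulo 10.
27 mod 10 = 7
So ω_10^27 = ω_10^7 = e^(-2πi·7/10)

ω_10^27 = ω_10^7 = -0.3090+0.9511i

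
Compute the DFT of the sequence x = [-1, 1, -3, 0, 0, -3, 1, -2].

X[k] = Σ(n=0 to 7) x[n] · ω_8^(nk)
where ω_8 = e^(-2πi/8)

Computing each X[k]:
X[0] = -7
X[1] = 0.4142-0.2426i
X[2] = 1
X[3] = -2.4142-8.2426i
X[4] = 1
X[5] = -2.4142+8.2426i
X[6] = 1
X[7] = 0.4142+0.2426i

X = [-7, 0.4142-0.2426i, 1, -2.4142-8.2426i, 1, -2.4142+8.2426i, 1, 0.4142+0.2426i]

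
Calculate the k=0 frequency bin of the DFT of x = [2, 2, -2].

X[0] = Σ(n=0 to 2) x[n] · ω_3^0 = Σ x[n]
= (2) + (2) + (-2)

X[0] = 2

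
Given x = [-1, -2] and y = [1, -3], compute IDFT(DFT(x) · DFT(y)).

(x ⊛ y)[n] = Σ(m=0 to 1) x[m] · y[(n-m) mod 2]

Computing each output sample:
(x ⊛ y)[0] = 5
(x ⊛ y)[1] = 1

x ⊛ y = [5, 1]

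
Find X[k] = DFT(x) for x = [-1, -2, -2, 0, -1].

X[k] = Σ(n=0 to 4) x[n] · ω_5^(nk)
where ω_5 = e^(-2πi/5)

Computing each X[k]:
X[0] = -6
X[1] = -0.3090+2.1266i
X[2] = 0.8090-1.3143i
X[3] = 0.8090+1.3143i
X[4] = -0.3090-2.1266i

X = [-6, -0.3090+2.1266i, 0.8090-1.3143i, 0.8090+1.3143i, -0.3090-2.1266i]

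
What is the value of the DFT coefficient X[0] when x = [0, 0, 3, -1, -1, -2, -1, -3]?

X[0] = Σ(n=0 to 7) x[n] · ω_8^0 = Σ x[n]
= (0) + (0) + (3) + (-1) + (-1) + (-2) + (-1) + (-3)

X[0] = -5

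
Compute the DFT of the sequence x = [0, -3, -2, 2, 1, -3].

X[k] = Σ(n=0 to 5) x[n] · ω_6^(nk)
where ω_6 = e^(-2πi/6)

Computing each X[k]:
X[0] = -5
X[1] = -4.5000+2.5981i
X[2] = 5.5000-2.5981i
X[3] = 3
X[4] = 5.5000+2.5981i
X[5] = -4.5000-2.5981i

X = [-5, -4.5000+2.5981i, 5.5000-2.5981i, 3, 5.5000+2.5981i, -4.5000-2.5981i]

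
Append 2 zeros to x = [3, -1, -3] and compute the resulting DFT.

Original 3-point DFT: [-1, 5.0000-1.7321i, 5.0000+1.7321i]
Zero-padded 5-point DFT provides frequency interpolation.

DFT_5([x, 0, ...]) = [-1, 5.1180+2.7144i, 2.8820-2.2654i, 2.8820+2.2654i, 5.1180-2.7144i]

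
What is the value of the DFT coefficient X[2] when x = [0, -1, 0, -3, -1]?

X[2] = Σ(n=0 to 4) x[n] · ω_5^(2n) where ω_5 = e^(-2πi/5)
= (0)·ω_5^0 + (-1)·ω_5^2 + (0)·ω_5^4 + (-3)·ω_5^6 + (-1)·ω_5^8

X[2] = 0.6910+2.8532i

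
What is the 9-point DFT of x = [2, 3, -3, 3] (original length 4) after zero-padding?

Original 4-point DFT: [5, 5, -7, 5]
Zero-padded 9-point DFT provides frequency interpolation.

DFT_9([x, 0, ...]) = [5, 2.2772-1.5720i, 3.8400+0.6697i, 5.0000-5.1962i, -4.6172-5.5525i, -4.6172+5.5525i, 5.0000+5.1962i, 3.8400-0.6697i, 2.2772+1.5720i]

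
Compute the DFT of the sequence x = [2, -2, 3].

X[k] = Σ(n=0 to 2) x[n] · ω_3^(nk)
where ω_3 = e^(-2πi/3)

Computing each X[k]:
X[0] = 3
X[1] = 1.5000+4.3301i
X[2] = 1.5000-4.3301i

X = [3, 1.5000+4.3301i, 1.5000-4.3301i]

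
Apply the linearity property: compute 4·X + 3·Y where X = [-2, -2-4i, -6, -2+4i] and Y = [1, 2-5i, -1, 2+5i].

By linearity: DFT(4x + 3y) = 4·DFT(x) + 3·DFT(y)
= 4·[-2, -2-4i, -6, -2+4i] + 3·[1, 2-5i, -1, 2+5i]

Computing element-wise:
Z[0] = 4·(-2) + 3·(1) = -5
Z[1] = 4·(-2-4i) + 3·(2-5i) = -2-31i
Z[2] = 4·(-6) + 3·(-1) = -27
Z[3] = 4·(-2+4i) + 3·(2+5i) = -2+31i

DFT(4x + 3y) = 4·X + 3·Y = [-5, -2-31i, -27, -2+31i]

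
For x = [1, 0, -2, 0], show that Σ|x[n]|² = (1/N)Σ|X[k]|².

Time domain:
Σ|x[n]|² = |1|² + |0|² + |-2|² + |0|² = 5.0000

Frequency domain:
(1/4)Σ|X[k]|² = (1/4)(|-1|² + |3|² + |-1|² + |3|²) = (1/4)·20.0000 = 5.0000

Both sides agree, confirming Parseval's theorem.

Σ|x[n]|² = (1/N)Σ|X[k]|² = 5.0000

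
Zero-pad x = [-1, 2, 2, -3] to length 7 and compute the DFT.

Original 4-point DFT: [0, -3-5i, 2, -3+5i]
Zero-padded 7-point DFT provides frequency interpolation.

DFT_7([x, 0, ...]) = [0, 2.5048-2.2119i, -5.1174-3.4276i, -0.8874+3.6207i, -0.8874-3.6207i, -5.1174+3.4276i, 2.5048+2.2119i]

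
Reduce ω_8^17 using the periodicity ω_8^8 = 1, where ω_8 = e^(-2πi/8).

Since ω_8^8 = 1, powers reduce modulo 8.
17 mod 8 = 1
So ω_8^17 = ω_8^1 = e^(-2πi·1/8)

ω_8^17 = ω_8^1 = 0.7071-0.7071i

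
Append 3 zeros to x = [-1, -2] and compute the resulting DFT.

Original 2-point DFT: [-3, 1]
Zero-padded 5-point DFT provides frequency interpolation.

DFT_5([x, 0, ...]) = [-3, -1.6180+1.9021i, 0.6180+1.1756i, 0.6180-1.1756i, -1.6180-1.9021i]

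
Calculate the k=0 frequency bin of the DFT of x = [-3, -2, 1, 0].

X[0] = Σ(n=0 to 3) x[n] · ω_4^0 = Σ x[n]
= (-3) + (-2) + (1) + (0)

X[0] = -4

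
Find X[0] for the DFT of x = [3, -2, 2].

X[0] = Σ(n=0 to 2) x[n] · ω_3^0 = Σ x[n]
= (3) + (-2) + (2)

X[0] = 3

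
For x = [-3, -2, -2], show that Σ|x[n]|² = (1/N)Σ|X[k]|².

Time domain:
Σ|x[n]|² = |-3|² + |-2|² + |-2|² = 17.0000

Frequency domain:
(1/3)Σ|X[k]|² = (1/3)(|-7|² + |-1|² + |-1|²) = (1/3)·51.0000 = 17.0000

Both sides agree, confirming Parseval's theorem.

Σ|x[n]|² = (1/N)Σ|X[k]|² = 17.0000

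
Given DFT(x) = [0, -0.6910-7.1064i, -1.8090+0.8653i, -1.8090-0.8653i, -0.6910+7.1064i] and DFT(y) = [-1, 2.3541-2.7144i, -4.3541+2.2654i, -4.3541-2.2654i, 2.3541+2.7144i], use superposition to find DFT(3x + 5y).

By linearity: DFT(3x + 5y) = 3·DFT(x) + 5·DFT(y)
= 3·[0, -0.6910-7.1064i, -1.8090+0.8653i, -1.8090-0.8653i, -0.6910+7.1064i] + 5·[-1, 2.3541-2.7144i, -4.3541+2.2654i, -4.3541-2.2654i, 2.3541+2.7144i]

Computing element-wise:
Z[0] = 3·(0) + 5·(-1) = -5
Z[1] = 3·(-0.6910-7.1064i) + 5·(2.3541-2.7144i) = 9.6975-34.8912i
Z[2] = 3·(-1.8090+0.8653i) + 5·(-4.3541+2.2654i) = -27.1975+13.9229i
Z[3] = 3·(-1.8090-0.8653i) + 5·(-4.3541-2.2654i) = -27.1975-13.9229i
Z[4] = 3·(-0.6910+7.1064i) + 5·(2.3541+2.7144i) = 9.6975+34.8912i

DFT(3x + 5y) = 3·X + 5·Y = [-5, 9.6975-34.8912i, -27.1975+13.9229i, -27.1975-13.9229i, 9.6975+34.8912i]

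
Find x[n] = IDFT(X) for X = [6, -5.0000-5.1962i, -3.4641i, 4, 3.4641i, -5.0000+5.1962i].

x[n] = (1/6) Σ(k=0 to 5) X[k] · e^(2πikn/6)

Computing each x[n]:
x[0] = 0
x[1] = 2
x[2] = 3
x[3] = 2
x[4] = 2
x[5] = -3

x = [0, 2, 3, 2, 2, -3]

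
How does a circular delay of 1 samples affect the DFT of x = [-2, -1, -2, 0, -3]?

Time shift by 1: X_shifted[k] = ω_5^(1k) · X[k]
Shifted x = [-3, -2, -1, -2, 0]

DFT(x[n-1]) = [-8, -1.1910+1.3143i, -2.3090+2.1266i, -2.3090-2.1266i, -1.1910-1.3143i]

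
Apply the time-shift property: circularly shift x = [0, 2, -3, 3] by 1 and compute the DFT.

Time shift by 1: X_shifted[k] = ω_4^(1k) · X[k]
Shifted x = [3, 0, 2, -3]

DFT(x[n-1]) = [2, 1-3i, 8, 1+3i]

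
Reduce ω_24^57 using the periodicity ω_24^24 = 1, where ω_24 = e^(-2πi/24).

Since ω_24^24 = 1, powers reduce modulo 24.
57 mod 24 = 9
So ω_24^57 = ω_24^9 = e^(-2πi·9/24)

ω_24^57 = ω_24^9 = -0.7071-0.7071i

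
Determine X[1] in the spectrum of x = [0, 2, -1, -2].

X[1] = Σ(n=0 to 3) x[n] · ω_4^(1n) where ω_4 = e^(-2πi/4)
= (0)·ω_4^0 + (2)·ω_4^1 + (-1)·ω_4^2 + (-2)·ω_4^3

X[1] = 1-4i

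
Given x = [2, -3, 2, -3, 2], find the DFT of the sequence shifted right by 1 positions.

Time shift by 1: X_shifted[k] = ω_5^(1k) · X[k]
Shifted x = [2, 2, -3, 2, -3]

DFT(x[n-1]) = [0, 2.5000-1.8164i, 2.5000-7.6942i, 2.5000+7.6942i, 2.5000+1.8164i]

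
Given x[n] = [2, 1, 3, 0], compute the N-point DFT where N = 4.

X[k] = Σ(n=0 to 3) x[n] · ω_4^(nk)
where ω_4 = e^(-2πi/4)

Computing each X[k]:
X[0] = 6
X[1] = -1-1i
X[2] = 4
X[3] = -1+1i

X = [6, -1-1i, 4, -1+1i]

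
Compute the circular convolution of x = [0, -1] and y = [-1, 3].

(x ⊛ y)[n] = Σ(m=0 to 1) x[m] · y[(n-m) mod 2]

Computing each output sample:
(x ⊛ y)[0] = -3
(x ⊛ y)[1] = 1

x ⊛ y = [-3, 1]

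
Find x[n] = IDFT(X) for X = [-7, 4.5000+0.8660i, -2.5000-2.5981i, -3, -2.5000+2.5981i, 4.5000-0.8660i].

x[n] = (1/6) Σ(k=0 to 5) X[k] · e^(2πikn/6)

Computing each x[n]:
x[0] = -1
x[1] = 1
x[2] = -3
x[3] = -3
x[4] = -1
x[5] = 0

x = [-1, 1, -3, -3, -1, 0]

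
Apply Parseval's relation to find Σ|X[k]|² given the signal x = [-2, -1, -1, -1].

Parseval: Σ|x[n]|² = (1/N)Σ|X[k]|², so Σ|X[k]|² = N·Σ|x[n]|² = 4·7.0000

Σ|X[k]|² = N·Σ|x[n]|² = 4·7.0000 = 28.0000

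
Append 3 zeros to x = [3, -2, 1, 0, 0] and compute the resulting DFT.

Original 5-point DFT: [2, 1.5729+1.3143i, 4.9271+2.1266i, 4.9271-2.1266i, 1.5729-1.3143i]
Zero-padded 8-point DFT provides frequency interpolation.

DFT_8([x, 0, ...]) = [2, 1.5858+0.4142i, 2+2i, 4.4142+2.4142i, 6, 4.4142-2.4142i, 2-2i, 1.5858-0.4142i]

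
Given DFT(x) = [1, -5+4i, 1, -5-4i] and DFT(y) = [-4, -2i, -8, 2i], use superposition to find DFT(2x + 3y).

By linearity: DFT(2x + 3y) = 2·DFT(x) + 3·DFT(y)
= 2·[1, -5+4i, 1, -5-4i] + 3·[-4, -2i, -8, 2i]

Computing element-wise:
Z[0] = 2·(1) + 3·(-4) = -10
Z[1] = 2·(-5+4i) + 3·(-2i) = -10+2i
Z[2] = 2·(1) + 3·(-8) = -22
Z[3] = 2·(-5-4i) + 3·(2i) = -10-2i

DFT(2x + 3y) = 2·X + 3·Y = [-10, -10+2i, -22, -10-2i]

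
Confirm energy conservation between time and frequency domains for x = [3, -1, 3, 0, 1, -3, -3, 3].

Time domain:
Σ|x[n]|² = |3|² + |-1|² + |3|² + |0|² + |1|² + |-3|² + |-3|² + |3|² = 47.0000

Frequency domain:
(1/8)Σ|X[k]|² = (1/8)(|3|² + |5.5355-5.2929i|² + |4+7i|² + |-1.5355+6.7071i|² + |5|² + |-1.5355-6.7071i|² + |4-7i|² + |5.5355+5.2929i|²) = (1/8)·376.0000 = 47.0000

Both sides agree, confirming Parseval's theorem.

Σ|x[n]|² = (1/N)Σ|X[k]|² = 47.0000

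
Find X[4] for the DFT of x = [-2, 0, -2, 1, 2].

X[4] = Σ(n=0 to 4) x[n] · ω_5^(4n) where ω_5 = e^(-2πi/5)
= (-2)·ω_5^0 + (0)·ω_5^4 + (-2)·ω_5^8 + (1)·ω_5^12 + (2)·ω_5^16

X[4] = -0.5729-3.6655i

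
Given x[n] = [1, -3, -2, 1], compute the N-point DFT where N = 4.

X[k] = Σ(n=0 to 3) x[n] · ω_4^(nk)
where ω_4 = e^(-2πi/4)

Computing each X[k]:
X[0] = -3
X[1] = 3+4i
X[2] = 1
X[3] = 3-4i

X = [-3, 3+4i, 1, 3-4i]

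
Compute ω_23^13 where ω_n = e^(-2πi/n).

ω_23^13 = e^(-2πi·13/23)
= cos(-2π·13/23) + i·sin(-2π·13/23)
= cos(-26π/23) + i·sin(-26π/23)

ω_23^13 = cos(-26π/23) + i·sin(-26π/23) = -0.9172+0.3984i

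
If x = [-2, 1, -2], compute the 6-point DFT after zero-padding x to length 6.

Original 3-point DFT: [-3, -1.5000-2.5981i, -1.5000+2.5981i]
Zero-padded 6-point DFT provides frequency interpolation.

DFT_6([x, 0, ...]) = [-3, -0.5000+0.8660i, -1.5000-2.5981i, -5, -1.5000+2.5981i, -0.5000-0.8660i]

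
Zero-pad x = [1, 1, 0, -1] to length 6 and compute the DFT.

Original 4-point DFT: [1, 1-2i, 1, 1+2i]
Zero-padded 6-point DFT provides frequency interpolation.

DFT_6([x, 0, ...]) = [1, 2.5000-0.8660i, -0.5000-0.8660i, 1, -0.5000+0.8660i, 2.5000+0.8660i]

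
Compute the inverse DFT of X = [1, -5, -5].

x[n] = (1/3) Σ(k=0 to 2) X[k] · e^(2πikn/3)

Computing each x[n]:
x[0] = -3
x[1] = 2
x[2] = 2

x = [-3, 2, 2]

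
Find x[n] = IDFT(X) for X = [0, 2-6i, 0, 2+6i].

x[n] = (1/4) Σ(k=0 to 3) X[k] · e^(2πikn/4)

Computing each x[n]:
x[0] = 1
x[1] = 3
x[2] = -1
x[3] = -3

x = [1, 3, -1, -3]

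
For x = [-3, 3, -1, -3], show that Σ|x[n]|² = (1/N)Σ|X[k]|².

Time domain:
Σ|x[n]|² = |-3|² + |3|² + |-1|² + |-3|² = 28.0000

Frequency domain:
(1/4)Σ|X[k]|² = (1/4)(|-4|² + |-2-6i|² + |-4|² + |-2+6i|²) = (1/4)·112.0000 = 28.0000

Both sides agree, confirming Parseval's theorem.

Σ|x[n]|² = (1/N)Σ|X[k]|² = 28.0000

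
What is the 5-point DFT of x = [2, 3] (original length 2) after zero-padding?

Original 2-point DFT: [5, -1]
Zero-padded 5-point DFT provides frequency interpolation.

DFT_5([x, 0, ...]) = [5, 2.9271-2.8532i, -0.4271-1.7634i, -0.4271+1.7634i, 2.9271+2.8532i]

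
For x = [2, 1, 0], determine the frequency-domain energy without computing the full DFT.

Parseval: Σ|x[n]|² = (1/N)Σ|X[k]|², so Σ|X[k]|² = N·Σ|x[n]|² = 3·5.0000

Σ|X[k]|² = N·Σ|x[n]|² = 3·5.0000 = 15.0000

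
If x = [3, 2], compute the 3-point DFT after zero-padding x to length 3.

Original 2-point DFT: [5, 1]
Zero-padded 3-point DFT provides frequency interpolation.

DFT_3([x, 0, ...]) = [5, 2.0000-1.7321i, 2.0000+1.7321i]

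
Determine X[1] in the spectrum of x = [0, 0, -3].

X[1] = Σ(n=0 to 2) x[n] · ω_3^(1n) where ω_3 = e^(-2πi/3)
= (0)·ω_3^0 + (0)·ω_3^1 + (-3)·ω_3^2

X[1] = 1.5000-2.5981i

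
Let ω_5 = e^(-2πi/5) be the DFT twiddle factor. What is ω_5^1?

ω_5^1 = e^(-2πi·1/5)
= cos(-2π·1/5) + i·sin(-2π·1/5)
= cos(-2π/5) + i·sin(-2π/5)

ω_5^1 = cos(-2π/5) + i·sin(-2π/5) = 0.3090-0.9511i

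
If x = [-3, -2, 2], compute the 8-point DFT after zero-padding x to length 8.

Original 3-point DFT: [-3, -3.0000+3.4641i, -3.0000-3.4641i]
Zero-padded 8-point DFT provides frequency interpolation.

DFT_8([x, 0, ...]) = [-3, -4.4142-0.5858i, -5+2i, -1.5858+3.4142i, 1, -1.5858-3.4142i, -5-2i, -4.4142+0.5858i]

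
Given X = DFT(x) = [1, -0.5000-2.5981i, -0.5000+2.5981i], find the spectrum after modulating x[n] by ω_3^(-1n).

Modulation property: DFT(ω_3^(-1n)·x[n]) = X[(k-1) mod 3], so circularly shift X by 1 positions.

X[k-1] = [-0.5000+2.5981i, 1, -0.5000-2.5981i]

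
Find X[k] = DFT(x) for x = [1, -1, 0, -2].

X[k] = Σ(n=0 to 3) x[n] · ω_4^(nk)
where ω_4 = e^(-2πi/4)

Computing each X[k]:
X[0] = -2
X[1] = 1-1i
X[2] = 4
X[3] = 1+1i

X = [-2, 1-1i, 4, 1+1i]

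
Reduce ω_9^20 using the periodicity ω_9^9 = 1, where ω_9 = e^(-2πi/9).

Since ω_9^9 = 1, powers reduce modulo 9.
20 mod 9 = 2
So ω_9^20 = ω_9^2 = e^(-2πi·2/9)

ω_9^20 = ω_9^2 = 0.1736-0.9848i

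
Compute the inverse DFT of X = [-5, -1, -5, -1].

x[n] = (1/4) Σ(k=0 to 3) X[k] · e^(2πikn/4)

Computing each x[n]:
x[0] = -3
x[1] = 0
x[2] = -2
x[3] = 0

x = [-3, 0, -2, 0]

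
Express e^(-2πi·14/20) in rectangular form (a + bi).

ω_20^14 = e^(-2πi·14/20)
= cos(-2π·14/20) + i·sin(-2π·14/20)
= cos(-28π/20) + i·sin(-28π/20)

ω_20^14 = cos(-28π/20) + i·sin(-28π/20) = -0.3090+0.9511i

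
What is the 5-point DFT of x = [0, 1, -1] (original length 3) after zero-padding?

Original 3-point DFT: [0, -1.7321i, 1.7321i]
Zero-padded 5-point DFT provides frequency interpolation.

DFT_5([x, 0, ...]) = [0, 1.1180-0.3633i, -1.1180-1.5388i, -1.1180+1.5388i, 1.1180+0.3633i]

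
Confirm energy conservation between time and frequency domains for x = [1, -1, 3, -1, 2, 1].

Time domain:
Σ|x[n]|² = |1|² + |-1|² + |3|² + |-1|² + |2|² + |1|² = 17.0000

Frequency domain:
(1/6)Σ|X[k]|² = (1/6)(|5|² + |-0.5000+0.8660i|² + |-2.5000+2.5981i|² + |7|² + |-2.5000-2.5981i|² + |-0.5000-0.8660i|²) = (1/6)·102.0000 = 17.0000

Both sides agree, confirming Parseval's theorem.

Σ|x[n]|² = (1/N)Σ|X[k]|² = 17.0000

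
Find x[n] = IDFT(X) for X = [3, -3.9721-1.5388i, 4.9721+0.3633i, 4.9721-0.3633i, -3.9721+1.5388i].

x[n] = (1/5) Σ(k=0 to 4) X[k] · e^(2πikn/5)

Computing each x[n]:
x[0] = 1
x[1] = -1
x[2] = 3
x[3] = 2
x[4] = -2

x = [1, -1, 3, 2, -2]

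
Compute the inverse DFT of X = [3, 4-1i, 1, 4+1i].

x[n] = (1/4) Σ(k=0 to 3) X[k] · e^(2πikn/4)

Computing each x[n]:
x[0] = 3
x[1] = 1
x[2] = -1
x[3] = 0

x = [3, 1, -1, 0]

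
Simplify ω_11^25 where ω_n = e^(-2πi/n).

Since ω_11^11 = 1, powers reduce modulo 11.
25 mod 11 = 3
So ω_11^25 = ω_11^3 = e^(-2πi·3/11)

ω_11^25 = ω_11^3 = -0.1423-0.9898i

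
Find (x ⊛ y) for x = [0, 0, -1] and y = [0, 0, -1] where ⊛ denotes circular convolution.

(x ⊛ y)[n] = Σ(m=0 to 2) x[m] · y[(n-m) mod 3]

Computing each output sample:
(x ⊛ y)[0] = 0
(x ⊛ y)[1] = 1
(x ⊛ y)[2] = 0

x ⊛ y = [0, 1, 0]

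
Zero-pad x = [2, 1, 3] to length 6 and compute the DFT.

Original 3-point DFT: [6, 1.7321i, -1.7321i]
Zero-padded 6-point DFT provides frequency interpolation.

DFT_6([x, 0, ...]) = [6, 1.0000-3.4641i, 1.7321i, 4, -1.7321i, 1.0000+3.4641i]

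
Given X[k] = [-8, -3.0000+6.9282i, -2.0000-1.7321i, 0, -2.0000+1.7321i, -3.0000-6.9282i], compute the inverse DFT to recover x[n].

x[n] = (1/6) Σ(k=0 to 5) X[k] · e^(2πikn/6)

Computing each x[n]:
x[0] = -3
x[1] = -3
x[2] = -3
x[3] = -1
x[4] = 2
x[5] = 0

x = [-3, -3, -3, -1, 2, 0]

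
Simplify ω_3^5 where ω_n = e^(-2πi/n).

Since ω_3^3 = 1, powers reduce modulo 3.
5 mod 3 = 2
So ω_3^5 = ω_3^2 = e^(-2πi·2/3)

ω_3^5 = ω_3^2 = -0.5000+0.8660i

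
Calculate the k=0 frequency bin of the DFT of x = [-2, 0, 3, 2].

X[0] = Σ(n=0 to 3) x[n] · ω_4^0 = Σ x[n]
= (-2) + (0) + (3) + (2)

X[0] = 3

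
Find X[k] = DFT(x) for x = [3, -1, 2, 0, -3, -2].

X[k] = Σ(n=0 to 5) x[n] · ω_6^(nk)
where ω_6 = e^(-2πi/6)

Computing each X[k]:
X[0] = -1
X[1] = 2.0000-5.1962i
X[2] = 5.0000+3.4641i
X[3] = 5
X[4] = 5.0000-3.4641i
X[5] = 2.0000+5.1962i

X = [-1, 2.0000-5.1962i, 5.0000+3.4641i, 5, 5.0000-3.4641i, 2.0000+5.1962i]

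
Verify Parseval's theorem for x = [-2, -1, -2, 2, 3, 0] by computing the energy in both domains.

Time domain:
Σ|x[n]|² = |-2|² + |-1|² + |-2|² + |2|² + |3|² + |0|² = 22.0000

Frequency domain:
(1/6)Σ|X[k]|² = (1/6)(|0|² + |-5.0000+5.1962i|² + |-3.4641i|² + |-2|² + |3.4641i|² + |-5.0000-5.1962i|²) = (1/6)·132.0000 = 22.0000

Both sides agree, confirming Parseval's theorem.

Σ|x[n]|² = (1/N)Σ|X[k]|² = 22.0000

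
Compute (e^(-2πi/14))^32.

Since ω_14^14 = 1, powers reduce modulo 14.
32 mod 14 = 4
So ω_14^32 = ω_14^4 = e^(-2πi·4/14)

ω_14^32 = ω_14^4 = -0.2225-0.9749i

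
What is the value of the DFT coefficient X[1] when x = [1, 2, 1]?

X[1] = Σ(n=0 to 2) x[n] · ω_3^(1n) where ω_3 = e^(-2πi/3)
= (1)·ω_3^0 + (2)·ω_3^1 + (1)·ω_3^2

X[1] = -0.5000-0.8660i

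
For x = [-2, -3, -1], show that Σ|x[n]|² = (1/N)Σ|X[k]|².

Time domain:
Σ|x[n]|² = |-2|² + |-3|² + |-1|² = 14.0000

Frequency domain:
(1/3)Σ|X[k]|² = (1/3)(|-6|² + |1.7321i|² + |-1.7321i|²) = (1/3)·42.0000 = 14.0000

Both sides agree, confirming Parseval's theorem.

Σ|x[n]|² = (1/N)Σ|X[k]|² = 14.0000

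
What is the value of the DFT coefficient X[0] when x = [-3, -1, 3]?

X[0] = Σ(n=0 to 2) x[n] · ω_3^0 = Σ x[n]
= (-3) + (-1) + (3)

X[0] = -1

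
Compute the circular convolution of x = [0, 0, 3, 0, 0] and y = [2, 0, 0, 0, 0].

(x ⊛ y)[n] = Σ(m=0 to 4) x[m] · y[(n-m) mod 5]

Computing each output sample:
(x ⊛ y)[0] = 0
(x ⊛ y)[1] = 0
(x ⊛ y)[2] = 6
(x ⊛ y)[3] = 0
(x ⊛ y)[4] = 0

x ⊛ y = [0, 0, 6, 0, 0]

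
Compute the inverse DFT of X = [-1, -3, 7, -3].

x[n] = (1/4) Σ(k=0 to 3) X[k] · e^(2πikn/4)

Computing each x[n]:
x[0] = 0
x[1] = -2
x[2] = 3
x[3] = -2

x = [0, -2, 3, -2]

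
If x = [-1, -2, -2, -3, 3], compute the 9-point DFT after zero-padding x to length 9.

Original 5-point DFT: [-5, 3.3541+4.1675i, -3.3541+3.8900i, -3.3541-3.8900i, 3.3541-4.1675i]
Zero-padded 9-point DFT provides frequency interpolation.

DFT_9([x, 0, ...]) = [-5, -4.1985+4.8272i, 4.3302+1.9839i, -3.5000-2.5981i, 1.3682+4.9510i, 1.3682-4.9510i, -3.5000+2.5981i, 4.3302-1.9839i, -4.1985-4.8272i]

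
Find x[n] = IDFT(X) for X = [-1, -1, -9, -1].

x[n] = (1/4) Σ(k=0 to 3) X[k] · e^(2πikn/4)

Computing each x[n]:
x[0] = -3
x[1] = 2
x[2] = -2
x[3] = 2

x = [-3, 2, -2, 2]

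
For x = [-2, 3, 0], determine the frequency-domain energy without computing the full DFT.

Parseval: Σ|x[n]|² = (1/N)Σ|X[k]|², so Σ|X[k]|² = N·Σ|x[n]|² = 3·13.0000

Σ|X[k]|² = N·Σ|x[n]|² = 3·13.0000 = 39.0000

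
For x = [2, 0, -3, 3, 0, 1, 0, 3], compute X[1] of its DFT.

X[1] = Σ(n=0 to 7) x[n] · ω_8^(1n) where ω_8 = e^(-2πi/8)
= (2)·ω_8^0 + (0)·ω_8^1 + (-3)·ω_8^2 + (3)·ω_8^3 + (0)·ω_8^4 + (1)·ω_8^5 + (0)·ω_8^6 + (3)·ω_8^7

X[1] = 1.2929+3.7071i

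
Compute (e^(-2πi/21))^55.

Since ω_21^21 = 1, powers reduce modulo 21.
55 mod 21 = 13
So ω_21^55 = ω_21^13 = e^(-2πi·13/21)

ω_21^55 = ω_21^13 = -0.7331+0.6802i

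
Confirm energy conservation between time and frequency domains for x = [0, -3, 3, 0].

Time domain:
Σ|x[n]|² = |0|² + |-3|² + |3|² + |0|² = 18.0000

Frequency domain:
(1/4)Σ|X[k]|² = (1/4)(|0|² + |-3+3i|² + |6|² + |-3-3i|²) = (1/4)·72.0000 = 18.0000

Both sides agree, confirming Parseval's theorem.

Σ|x[n]|² = (1/N)Σ|X[k]|² = 18.0000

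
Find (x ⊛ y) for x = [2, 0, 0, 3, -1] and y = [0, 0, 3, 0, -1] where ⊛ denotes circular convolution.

(x ⊛ y)[n] = Σ(m=0 to 4) x[m] · y[(n-m) mod 5]

Computing each output sample:
(x ⊛ y)[0] = 9
(x ⊛ y)[1] = -3
(x ⊛ y)[2] = 3
(x ⊛ y)[3] = 1
(x ⊛ y)[4] = -2

x ⊛ y = [9, -3, 3, 1, -2]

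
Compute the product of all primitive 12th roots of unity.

The primitive 12th roots of unity are ω_12^k for k coprime to 12: k ∈ {1, 5, 7, 11}
Their product equals the constant term of the cyclotomic polynomial Φ_12(x) up to sign.
For n ≥ 3, the product of all primitive nth roots of unity is 1. (For n=1 it is 1; for n=2 it is -1.)

1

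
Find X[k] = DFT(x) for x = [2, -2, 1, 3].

X[k] = Σ(n=0 to 3) x[n] · ω_4^(nk)
where ω_4 = e^(-2πi/4)

Computing each X[k]:
X[0] = 4
X[1] = 1+5i
X[2] = 2
X[3] = 1-5i

X = [4, 1+5i, 2, 1-5i]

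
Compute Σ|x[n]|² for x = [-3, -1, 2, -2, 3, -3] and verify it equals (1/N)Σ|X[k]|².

Time domain:
Σ|x[n]|² = |-3|² + |-1|² + |2|² + |-2|² + |3|² + |-3|² = 36.0000

Frequency domain:
(1/6)Σ|X[k]|² = (1/6)(|-4|² + |-5.5000-0.8660i|² + |-5.5000-2.5981i|² + |8|² + |-5.5000+2.5981i|² + |-5.5000+0.8660i|²) = (1/6)·216.0000 = 36.0000

Both sides agree, confirming Parseval's theorem.

Σ|x[n]|² = (1/N)Σ|X[k]|² = 36.0000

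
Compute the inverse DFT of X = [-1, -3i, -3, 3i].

x[n] = (1/4) Σ(k=0 to 3) X[k] · e^(2πikn/4)

Computing each x[n]:
x[0] = -1
x[1] = 2
x[2] = -1
x[3] = -1

x = [-1, 2, -1, -1]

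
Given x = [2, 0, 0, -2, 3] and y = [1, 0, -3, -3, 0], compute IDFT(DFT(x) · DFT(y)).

(x ⊛ y)[n] = Σ(m=0 to 4) x[m] · y[(n-m) mod 5]

Computing each output sample:
(x ⊛ y)[0] = 8
(x ⊛ y)[1] = -3
(x ⊛ y)[2] = -15
(x ⊛ y)[3] = -8
(x ⊛ y)[4] = 3

x ⊛ y = [8, -3, -15, -8, 3]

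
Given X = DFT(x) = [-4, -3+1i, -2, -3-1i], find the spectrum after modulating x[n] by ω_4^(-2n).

Modulation property: DFT(ω_4^(-2n)·x[n]) = X[(k-2) mod 4], so circularly shift X by 2 positions.

X[k-2] = [-2, -3-1i, -4, -3+1i]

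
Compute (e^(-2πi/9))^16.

Since ω_9^9 = 1, powers reduce modulo 9.
16 mod 9 = 7
So ω_9^16 = ω_9^7 = e^(-2πi·7/9)

ω_9^16 = ω_9^7 = 0.1736+0.9848i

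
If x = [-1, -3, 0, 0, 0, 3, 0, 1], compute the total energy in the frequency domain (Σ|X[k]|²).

Parseval: Σ|x[n]|² = (1/N)Σ|X[k]|², so Σ|X[k]|² = N·Σ|x[n]|² = 8·20.0000

Σ|X[k]|² = N·Σ|x[n]|² = 8·20.0000 = 160.0000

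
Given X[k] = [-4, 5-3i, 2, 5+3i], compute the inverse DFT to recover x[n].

x[n] = (1/4) Σ(k=0 to 3) X[k] · e^(2πikn/4)

Computing each x[n]:
x[0] = 2
x[1] = 0
x[2] = -3
x[3] = -3

x = [2, 0, -3, -3]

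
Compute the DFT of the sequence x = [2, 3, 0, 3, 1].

X[k] = Σ(n=0 to 4) x[n] · ω_5^(nk)
where ω_5 = e^(-2πi/5)

Computing each X[k]:
X[0] = 9
X[1] = 0.8090-0.1388i
X[2] = -0.3090-4.0287i
X[3] = -0.3090+4.0287i
X[4] = 0.8090+0.1388i

X = [9, 0.8090-0.1388i, -0.3090-4.0287i, -0.3090+4.0287i, 0.8090+0.1388i]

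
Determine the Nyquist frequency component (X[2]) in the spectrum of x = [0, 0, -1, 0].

X[2] = Σ(n=0 to 3) x[n] · ω_4^(2n) where ω_4 = e^(-2πi/4)
= (0)·ω_4^0 + (0)·ω_4^2 + (-1)·ω_4^4 + (0)·ω_4^6

X[2] = -1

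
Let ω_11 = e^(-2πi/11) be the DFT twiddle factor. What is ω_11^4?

ω_11^4 = e^(-2πi·4/11)
= cos(-2π·4/11) + i·sin(-2π·4/11)
= cos(-8π/11) + i·sin(-8π/11)

ω_11^4 = cos(-8π/11) + i·sin(-8π/11) = -0.6549-0.7557i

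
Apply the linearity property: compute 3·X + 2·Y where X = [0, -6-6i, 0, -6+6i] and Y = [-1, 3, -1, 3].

By linearity: DFT(3x + 2y) = 3·DFT(x) + 2·DFT(y)
= 3·[0, -6-6i, 0, -6+6i] + 2·[-1, 3, -1, 3]

Computing element-wise:
Z[0] = 3·(0) + 2·(-1) = -2
Z[1] = 3·(-6-6i) + 2·(3) = -12-18i
Z[2] = 3·(0) + 2·(-1) = -2
Z[3] = 3·(-6+6i) + 2·(3) = -12+18i

DFT(3x + 2y) = 3·X + 2·Y = [-2, -12-18i, -2, -12+18i]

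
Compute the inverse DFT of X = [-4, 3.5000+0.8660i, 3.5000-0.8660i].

x[n] = (1/3) Σ(k=0 to 2) X[k] · e^(2πikn/3)

Computing each x[n]:
x[0] = 1
x[1] = -3
x[2] = -2

x = [1, -3, -2]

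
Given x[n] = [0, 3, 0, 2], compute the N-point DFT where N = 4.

X[k] = Σ(n=0 to 3) x[n] · ω_4^(nk)
where ω_4 = e^(-2πi/4)

Computing each X[k]:
X[0] = 5
X[1] = -1i
X[2] = -5
X[3] = 1i

X = [5, -1i, -5, 1i]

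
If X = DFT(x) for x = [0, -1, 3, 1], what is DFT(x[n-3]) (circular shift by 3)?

Time shift by 3: X_shifted[k] = ω_4^(3k) · X[k]
Shifted x = [-1, 3, 1, 0]

DFT(x[n-3]) = [3, -2-3i, -3, -2+3i]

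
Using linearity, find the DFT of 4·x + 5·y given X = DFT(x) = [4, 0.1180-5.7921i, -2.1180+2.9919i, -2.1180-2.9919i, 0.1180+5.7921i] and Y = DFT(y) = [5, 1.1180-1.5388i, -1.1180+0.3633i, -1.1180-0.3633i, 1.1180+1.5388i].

By linearity: DFT(4x + 5y) = 4·DFT(x) + 5·DFT(y)
= 4·[4, 0.1180-5.7921i, -2.1180+2.9919i, -2.1180-2.9919i, 0.1180+5.7921i] + 5·[5, 1.1180-1.5388i, -1.1180+0.3633i, -1.1180-0.3633i, 1.1180+1.5388i]

Computing element-wise:
Z[0] = 4·(4) + 5·(5) = 41
Z[1] = 4·(0.1180-5.7921i) + 5·(1.1180-1.5388i) = 6.0620-30.8624i
Z[2] = 4·(-2.1180+2.9919i) + 5·(-1.1180+0.3633i) = -14.0620+13.7841i
Z[3] = 4·(-2.1180-2.9919i) + 5·(-1.1180-0.3633i) = -14.0620-13.7841i
Z[4] = 4·(0.1180+5.7921i) + 5·(1.1180+1.5388i) = 6.0620+30.8624i

DFT(4x + 5y) = 4·X + 5·Y = [41, 6.0620-30.8624i, -14.0620+13.7841i, -14.0620-13.7841i, 6.0620+30.8624i]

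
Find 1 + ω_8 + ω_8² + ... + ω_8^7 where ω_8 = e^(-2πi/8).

Sum of all nth roots of unity equals 0 for n > 1 (geometric series with r ≠ 1).

0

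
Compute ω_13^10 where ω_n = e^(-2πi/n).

ω_13^10 = e^(-2πi·10/13)
= cos(-2π·10/13) + i·sin(-2π·10/13)
= cos(-20π/13) + i·sin(-20π/13)

ω_13^10 = cos(-20π/13) + i·sin(-20π/13) = 0.1205+0.9927i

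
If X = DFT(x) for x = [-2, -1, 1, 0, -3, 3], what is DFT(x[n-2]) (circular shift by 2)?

Time shift by 2: X_shifted[k] = ω_6^(2k) · X[k]
Shifted x = [-3, 3, -2, -1, 1, 0]

DFT(x[n-2]) = [-2, 0, -5.0000-5.1962i, -6, -5.0000+5.1962i, 0]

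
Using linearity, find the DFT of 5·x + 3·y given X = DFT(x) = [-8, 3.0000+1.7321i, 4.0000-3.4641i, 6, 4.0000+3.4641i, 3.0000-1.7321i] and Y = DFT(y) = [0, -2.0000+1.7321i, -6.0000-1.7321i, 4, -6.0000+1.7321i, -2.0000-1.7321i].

By linearity: DFT(5x + 3y) = 5·DFT(x) + 3·DFT(y)
= 5·[-8, 3.0000+1.7321i, 4.0000-3.4641i, 6, 4.0000+3.4641i, 3.0000-1.7321i] + 3·[0, -2.0000+1.7321i, -6.0000-1.7321i, 4, -6.0000+1.7321i, -2.0000-1.7321i]

Computing element-wise:
Z[0] = 5·(-8) + 3·(0) = -40
Z[1] = 5·(3.0000+1.7321i) + 3·(-2.0000+1.7321i) = 9.0000+13.8568i
Z[2] = 5·(4.0000-3.4641i) + 3·(-6.0000-1.7321i) = 2.0000-22.5168i
Z[3] = 5·(6) + 3·(4) = 42
Z[4] = 5·(4.0000+3.4641i) + 3·(-6.0000+1.7321i) = 2.0000+22.5168i
Z[5] = 5·(3.0000-1.7321i) + 3·(-2.0000-1.7321i) = 9.0000-13.8568i

DFT(5x + 3y) = 5·X + 3·Y = [-40, 9.0000+13.8568i, 2.0000-22.5168i, 42, 2.0000+22.5168i, 9.0000-13.8568i]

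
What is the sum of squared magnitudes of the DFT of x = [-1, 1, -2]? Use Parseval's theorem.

Parseval: Σ|x[n]|² = (1/N)Σ|X[k]|², so Σ|X[k]|² = N·Σ|x[n]|² = 3·6.0000

Σ|X[k]|² = N·Σ|x[n]|² = 3·6.0000 = 18.0000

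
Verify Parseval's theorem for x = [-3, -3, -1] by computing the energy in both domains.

Time domain:
Σ|x[n]|² = |-3|² + |-3|² + |-1|² = 19.0000

Frequency domain:
(1/3)Σ|X[k]|² = (1/3)(|-7|² + |-1.0000+1.7321i|² + |-1.0000-1.7321i|²) = (1/3)·57.0000 = 19.0000

Both sides agree, confirming Parseval's theorem.

Σ|x[n]|² = (1/N)Σ|X[k]|² = 19.0000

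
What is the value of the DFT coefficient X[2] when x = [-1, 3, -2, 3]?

X[2] = Σ(n=0 to 3) x[n] · ω_4^(2n) where ω_4 = e^(-2πi/4)
= (-1)·ω_4^0 + (3)·ω_4^2 + (-2)·ω_4^4 + (3)·ω_4^6

X[2] = -9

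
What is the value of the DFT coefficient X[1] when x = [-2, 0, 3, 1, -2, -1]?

X[1] = Σ(n=0 to 5) x[n] · ω_6^(1n) where ω_6 = e^(-2πi/6)
= (-2)·ω_6^0 + (0)·ω_6^1 + (3)·ω_6^2 + (1)·ω_6^3 + (-2)·ω_6^4 + (-1)·ω_6^5

X[1] = -4.0000-5.1962i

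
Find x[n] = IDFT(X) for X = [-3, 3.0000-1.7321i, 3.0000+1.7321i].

x[n] = (1/3) Σ(k=0 to 2) X[k] · e^(2πikn/3)

Computing each x[n]:
x[0] = 1
x[1] = -1
x[2] = -3

x = [1, -1, -3]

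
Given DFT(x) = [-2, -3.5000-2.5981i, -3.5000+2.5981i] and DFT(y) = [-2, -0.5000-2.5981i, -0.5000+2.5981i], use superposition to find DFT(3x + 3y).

By linearity: DFT(3x + 3y) = 3·DFT(x) + 3·DFT(y)
= 3·[-2, -3.5000-2.5981i, -3.5000+2.5981i] + 3·[-2, -0.5000-2.5981i, -0.5000+2.5981i]

Computing element-wise:
Z[0] = 3·(-2) + 3·(-2) = -12
Z[1] = 3·(-3.5000-2.5981i) + 3·(-0.5000-2.5981i) = -12.0000-15.5886i
Z[2] = 3·(-3.5000+2.5981i) + 3·(-0.5000+2.5981i) = -12.0000+15.5886i

DFT(3x + 3y) = 3·X + 3·Y = [-12, -12.0000-15.5886i, -12.0000+15.5886i]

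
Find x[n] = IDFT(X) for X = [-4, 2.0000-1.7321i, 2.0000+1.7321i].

x[n] = (1/3) Σ(k=0 to 2) X[k] · e^(2πikn/3)

Computing each x[n]:
x[0] = 0
x[1] = -1
x[2] = -3

x = [0, -1, -3]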